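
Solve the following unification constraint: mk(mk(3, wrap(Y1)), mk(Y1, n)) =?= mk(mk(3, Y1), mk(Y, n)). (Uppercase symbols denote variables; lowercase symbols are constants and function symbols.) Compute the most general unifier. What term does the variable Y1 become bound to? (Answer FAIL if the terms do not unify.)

FAIL

Decompose mk/2: mk(3, wrap(Y1)) =?= mk(3, Y1),  mk(Y1, n) =?= mk(Y, n).
Decompose mk/2: 3 =?= 3,  wrap(Y1) =?= Y1.
Delete trivial equation 3 =?= 3.
Occurs check fails: Y1 occurs in wrap(Y1); the equation Y1 =?= wrap(Y1) has no finite solution.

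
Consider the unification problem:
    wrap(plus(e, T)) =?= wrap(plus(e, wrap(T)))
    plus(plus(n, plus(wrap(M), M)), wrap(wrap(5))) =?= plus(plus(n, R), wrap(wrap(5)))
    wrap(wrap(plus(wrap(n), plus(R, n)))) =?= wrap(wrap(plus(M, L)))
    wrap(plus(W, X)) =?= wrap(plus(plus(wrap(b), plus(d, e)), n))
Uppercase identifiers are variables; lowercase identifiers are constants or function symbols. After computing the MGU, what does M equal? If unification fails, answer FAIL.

Decompose wrap/1: plus(e, T) =?= plus(e, wrap(T)).
Decompose plus/2: e =?= e,  T =?= wrap(T).
Delete trivial equation e =?= e.
Occurs check fails: T occurs in wrap(T); the equation T =?= wrap(T) has no finite solution.

FAIL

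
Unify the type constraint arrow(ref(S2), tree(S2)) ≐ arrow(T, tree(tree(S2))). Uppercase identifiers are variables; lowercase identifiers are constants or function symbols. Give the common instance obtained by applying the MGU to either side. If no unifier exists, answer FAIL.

FAIL

Decompose arrow/2: ref(S2) ≐ T,  tree(S2) ≐ tree(tree(S2)).
Bind T := ref(S2); no other remaining equation mentions T.
Decompose tree/1: S2 ≐ tree(S2).
Occurs check fails: S2 occurs in tree(S2); the equation S2 ≐ tree(S2) has no finite solution.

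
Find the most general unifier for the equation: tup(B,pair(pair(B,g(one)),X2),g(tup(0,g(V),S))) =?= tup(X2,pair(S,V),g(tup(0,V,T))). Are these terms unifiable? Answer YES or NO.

Decompose tup/3: B =?= X2,  pair(pair(B,g(one)),X2) =?= pair(S,V),  g(tup(0,g(V),S)) =?= g(tup(0,V,T)).
Bind B := X2; substituting into the one remaining equation that mentions B gives: pair(pair(X2,g(one)),X2) =?= pair(S,V).
Decompose pair/2: pair(X2,g(one)) =?= S,  X2 =?= V.
Bind S := pair(X2,g(one)); substituting into the one remaining equation that mentions S gives: g(tup(0,g(V),pair(X2,g(one)))) =?= g(tup(0,V,T)).
Bind X2 := V; substituting into the remaining equation gives: g(tup(0,g(V),pair(V,g(one)))) =?= g(tup(0,V,T)). Substituting into the earlier bindings gives B := V, S := pair(V,g(one)).
Decompose g/1: tup(0,g(V),pair(V,g(one))) =?= tup(0,V,T).
Decompose tup/3: 0 =?= 0,  g(V) =?= V,  pair(V,g(one)) =?= T.
Delete trivial equation 0 =?= 0.
Occurs check fails: V occurs in g(V); the equation V =?= g(V) has no finite solution.

NO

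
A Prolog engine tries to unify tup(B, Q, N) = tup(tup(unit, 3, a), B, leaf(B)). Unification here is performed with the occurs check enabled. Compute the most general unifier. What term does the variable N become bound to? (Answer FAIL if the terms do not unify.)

Decompose tup/3: B = tup(unit, 3, a),  Q = B,  N = leaf(B).
Bind B := tup(unit, 3, a); substituting into the remaining equations gives: Q = tup(unit, 3, a),  N = leaf(tup(unit, 3, a)).
Bind Q := tup(unit, 3, a); no other remaining equation mentions Q.
Bind N := leaf(tup(unit, 3, a)).
MGU = { B -> tup(unit, 3, a), Q -> tup(unit, 3, a), N -> leaf(tup(unit, 3, a)) }, so N -> leaf(tup(unit, 3, a)).

leaf(tup(unit, 3, a))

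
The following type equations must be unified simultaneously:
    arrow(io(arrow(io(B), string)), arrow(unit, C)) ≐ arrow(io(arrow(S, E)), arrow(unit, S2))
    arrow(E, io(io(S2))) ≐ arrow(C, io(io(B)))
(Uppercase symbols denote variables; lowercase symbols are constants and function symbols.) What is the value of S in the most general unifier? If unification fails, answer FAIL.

io(string)

Decompose arrow/2: io(arrow(io(B), string)) ≐ io(arrow(S, E)),  arrow(unit, C) ≐ arrow(unit, S2).
Decompose io/1: arrow(io(B), string) ≐ arrow(S, E).
Decompose arrow/2: io(B) ≐ S,  string ≐ E.
Bind S := io(B); no other remaining equation mentions S.
Bind E := string; substituting into the one remaining equation that mentions E gives: arrow(string, io(io(S2))) ≐ arrow(C, io(io(B))).
Decompose arrow/2: unit ≐ unit,  C ≐ S2.
Delete trivial equation unit ≐ unit.
Bind C := S2; substituting into the remaining equation gives: arrow(string, io(io(S2))) ≐ arrow(S2, io(io(B))).
Decompose arrow/2: string ≐ S2,  io(io(S2)) ≐ io(io(B)).
Bind S2 := string; substituting into the remaining equation gives: io(io(string)) ≐ io(io(B)). Substituting into the earlier binding gives C := string.
Decompose io/1: io(string) ≐ io(B).
Decompose io/1: string ≐ B.
Bind B := string. Substituting into the earlier binding gives S := io(string).
MGU = { S -> io(string), E -> string, C -> string, S2 -> string, B -> string }, so S -> io(string).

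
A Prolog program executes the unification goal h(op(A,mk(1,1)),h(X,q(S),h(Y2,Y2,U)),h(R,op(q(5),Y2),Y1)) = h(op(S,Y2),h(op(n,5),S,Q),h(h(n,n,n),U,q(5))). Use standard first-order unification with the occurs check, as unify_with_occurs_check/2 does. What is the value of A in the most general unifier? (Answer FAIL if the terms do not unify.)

FAIL

Decompose h/3: op(A,mk(1,1)) = op(S,Y2),  h(X,q(S),h(Y2,Y2,U)) = h(op(n,5),S,Q),  h(R,op(q(5),Y2),Y1) = h(h(n,n,n),U,q(5)).
Decompose op/2: A = S,  mk(1,1) = Y2.
Bind A := S; no other remaining equation mentions A.
Bind Y2 := mk(1,1); substituting into the remaining equations gives: h(X,q(S),h(mk(1,1),mk(1,1),U)) = h(op(n,5),S,Q),  h(R,op(q(5),mk(1,1)),Y1) = h(h(n,n,n),U,q(5)).
Decompose h/3: X = op(n,5),  q(S) = S,  h(mk(1,1),mk(1,1),U) = Q.
Bind X := op(n,5); no other remaining equation mentions X.
Occurs check fails: S occurs in q(S); the equation S = q(S) has no finite solution.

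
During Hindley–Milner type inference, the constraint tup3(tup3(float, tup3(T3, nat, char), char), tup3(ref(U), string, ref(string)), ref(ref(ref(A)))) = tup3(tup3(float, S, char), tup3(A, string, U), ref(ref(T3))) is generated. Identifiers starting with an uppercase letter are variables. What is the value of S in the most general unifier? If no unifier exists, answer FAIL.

tup3(ref(ref(ref(string))), nat, char)

Decompose tup3/3: tup3(float, tup3(T3, nat, char), char) = tup3(float, S, char),  tup3(ref(U), string, ref(string)) = tup3(A, string, U),  ref(ref(ref(A))) = ref(ref(T3)).
Decompose tup3/3: float = float,  tup3(T3, nat, char) = S,  char = char.
Delete trivial equation float = float.
Bind S := tup3(T3, nat, char); no other remaining equation mentions S.
Delete trivial equation char = char.
Decompose tup3/3: ref(U) = A,  string = string,  ref(string) = U.
Bind A := ref(U); substituting into the one remaining equation that mentions A gives: ref(ref(ref(ref(U)))) = ref(ref(T3)).
Delete trivial equation string = string.
Bind U := ref(string); substituting into the remaining equation gives: ref(ref(ref(ref(ref(string))))) = ref(ref(T3)). Substituting into the earlier binding gives A := ref(ref(string)).
Decompose ref/1: ref(ref(ref(ref(string)))) = ref(T3).
Decompose ref/1: ref(ref(ref(string))) = T3.
Bind T3 := ref(ref(ref(string))). Substituting into the earlier binding gives S := tup3(ref(ref(ref(string))), nat, char).
MGU = { S ↦ tup3(ref(ref(ref(string))), nat, char), A ↦ ref(ref(string)), U ↦ ref(string), T3 ↦ ref(ref(ref(string))) }, so S ↦ tup3(ref(ref(ref(string))), nat, char).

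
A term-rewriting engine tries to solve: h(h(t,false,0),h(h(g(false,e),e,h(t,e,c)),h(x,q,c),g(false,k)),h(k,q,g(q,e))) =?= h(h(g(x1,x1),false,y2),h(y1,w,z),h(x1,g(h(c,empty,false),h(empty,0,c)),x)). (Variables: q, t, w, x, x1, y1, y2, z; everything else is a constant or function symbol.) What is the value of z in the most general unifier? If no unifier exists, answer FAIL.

g(false,k)

Decompose h/3: h(t,false,0) =?= h(g(x1,x1),false,y2),  h(h(g(false,e),e,h(t,e,c)),h(x,q,c),g(false,k)) =?= h(y1,w,z),  h(k,q,g(q,e)) =?= h(x1,g(h(c,empty,false),h(empty,0,c)),x).
Decompose h/3: t =?= g(x1,x1),  false =?= false,  0 =?= y2.
Bind t := g(x1,x1); substituting into the one remaining equation that mentions t gives: h(h(g(false,e),e,h(g(x1,x1),e,c)),h(x,q,c),g(false,k)) =?= h(y1,w,z).
Delete trivial equation false =?= false.
Bind y2 := 0; no other remaining equation mentions y2.
Decompose h/3: h(g(false,e),e,h(g(x1,x1),e,c)) =?= y1,  h(x,q,c) =?= w,  g(false,k) =?= z.
Bind y1 := h(g(false,e),e,h(g(x1,x1),e,c)); no other remaining equation mentions y1.
Bind w := h(x,q,c); no other remaining equation mentions w.
Bind z := g(false,k); no other remaining equation mentions z.
Decompose h/3: k =?= x1,  q =?= g(h(c,empty,false),h(empty,0,c)),  g(q,e) =?= x.
Bind x1 := k; no other remaining equation mentions x1. Substituting into the earlier bindings gives t := g(k,k), y1 := h(g(false,e),e,h(g(k,k),e,c)).
Bind q := g(h(c,empty,false),h(empty,0,c)); substituting into the remaining equation gives: g(g(h(c,empty,false),h(empty,0,c)),e) =?= x. Substituting into the earlier binding gives w := h(x,g(h(c,empty,false),h(empty,0,c)),c).
Bind x := g(g(h(c,empty,false),h(empty,0,c)),e). Substituting into the earlier binding gives w := h(g(g(h(c,empty,false),h(empty,0,c)),e),g(h(c,empty,false),h(empty,0,c)),c).
MGU = { t := g(k,k), y2 := 0, y1 := h(g(false,e),e,h(g(k,k),e,c)), w := h(g(g(h(c,empty,false),h(empty,0,c)),e),g(h(c,empty,false),h(empty,0,c)),c), z := g(false,k), x1 := k, q := g(h(c,empty,false),h(empty,0,c)), x := g(g(h(c,empty,false),h(empty,0,c)),e) }, so z := g(false,k).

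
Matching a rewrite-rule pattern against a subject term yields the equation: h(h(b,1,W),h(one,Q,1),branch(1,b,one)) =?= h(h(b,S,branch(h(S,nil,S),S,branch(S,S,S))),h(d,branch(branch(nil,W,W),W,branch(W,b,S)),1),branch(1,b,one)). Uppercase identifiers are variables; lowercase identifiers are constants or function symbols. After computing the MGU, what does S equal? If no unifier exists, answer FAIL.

Decompose h/3: h(b,1,W) =?= h(b,S,branch(h(S,nil,S),S,branch(S,S,S))),  h(one,Q,1) =?= h(d,branch(branch(nil,W,W),W,branch(W,b,S)),1),  branch(1,b,one) =?= branch(1,b,one).
Decompose h/3: b =?= b,  1 =?= S,  W =?= branch(h(S,nil,S),S,branch(S,S,S)).
Delete trivial equation b =?= b.
Bind S := 1; substituting into the 2 remaining equations that mention S gives: W =?= branch(h(1,nil,1),1,branch(1,1,1)),  h(one,Q,1) =?= h(d,branch(branch(nil,W,W),W,branch(W,b,1)),1).
Bind W := branch(h(1,nil,1),1,branch(1,1,1)); substituting into the one remaining equation that mentions W gives: h(one,Q,1) =?= h(d,branch(branch(nil,branch(h(1,nil,1),1,branch(1,1,1)),branch(h(1,nil,1),1,branch(1,1,1))),branch(h(1,nil,1),1,branch(1,1,1)),branch(branch(h(1,nil,1),1,branch(1,1,1)),b,1)),1).
Decompose h/3: one =?= d,  Q =?= branch(branch(nil,branch(h(1,nil,1),1,branch(1,1,1)),branch(h(1,nil,1),1,branch(1,1,1))),branch(h(1,nil,1),1,branch(1,1,1)),branch(branch(h(1,nil,1),1,branch(1,1,1)),b,1)),  1 =?= 1.
Clash: constants one and d differ; no unifier exists.

FAIL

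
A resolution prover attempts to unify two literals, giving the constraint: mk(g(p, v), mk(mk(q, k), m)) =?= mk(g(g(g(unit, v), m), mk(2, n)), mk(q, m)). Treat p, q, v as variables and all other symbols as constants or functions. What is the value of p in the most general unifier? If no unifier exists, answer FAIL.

FAIL

Decompose mk/2: g(p, v) =?= g(g(g(unit, v), m), mk(2, n)),  mk(mk(q, k), m) =?= mk(q, m).
Decompose g/2: p =?= g(g(unit, v), m),  v =?= mk(2, n).
Bind p := g(g(unit, v), m); no other remaining equation mentions p.
Bind v := mk(2, n); no other remaining equation mentions v. Substituting into the earlier binding gives p := g(g(unit, mk(2, n)), m).
Decompose mk/2: mk(q, k) =?= q,  m =?= m.
Occurs check fails: q occurs in mk(q, k); the equation q =?= mk(q, k) has no finite solution.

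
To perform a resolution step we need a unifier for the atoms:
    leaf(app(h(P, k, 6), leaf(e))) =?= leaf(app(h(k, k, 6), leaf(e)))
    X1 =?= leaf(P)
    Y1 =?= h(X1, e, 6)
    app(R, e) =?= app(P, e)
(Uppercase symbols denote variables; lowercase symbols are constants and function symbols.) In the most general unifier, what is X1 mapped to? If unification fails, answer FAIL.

Decompose leaf/1: app(h(P, k, 6), leaf(e)) =?= app(h(k, k, 6), leaf(e)).
Decompose app/2: h(P, k, 6) =?= h(k, k, 6),  leaf(e) =?= leaf(e).
Decompose h/3: P =?= k,  k =?= k,  6 =?= 6.
Bind P := k; substituting into the 2 remaining equations that mention P gives: X1 =?= leaf(k),  app(R, e) =?= app(k, e).
Delete trivial equation k =?= k.
Delete trivial equation 6 =?= 6.
Delete trivial equation leaf(e) =?= leaf(e).
Bind X1 := leaf(k); substituting into the one remaining equation that mentions X1 gives: Y1 =?= h(leaf(k), e, 6).
Bind Y1 := h(leaf(k), e, 6); no other remaining equation mentions Y1.
Decompose app/2: R =?= k,  e =?= e.
Bind R := k; no other remaining equation mentions R.
Delete trivial equation e =?= e.
MGU = { P -> k, X1 -> leaf(k), Y1 -> h(leaf(k), e, 6), R -> k }, so X1 -> leaf(k).

leaf(k)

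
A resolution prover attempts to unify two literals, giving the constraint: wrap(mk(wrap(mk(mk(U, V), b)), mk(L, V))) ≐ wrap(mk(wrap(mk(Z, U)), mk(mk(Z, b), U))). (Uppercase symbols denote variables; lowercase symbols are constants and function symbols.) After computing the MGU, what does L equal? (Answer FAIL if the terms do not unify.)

Decompose wrap/1: mk(wrap(mk(mk(U, V), b)), mk(L, V)) ≐ mk(wrap(mk(Z, U)), mk(mk(Z, b), U)).
Decompose mk/2: wrap(mk(mk(U, V), b)) ≐ wrap(mk(Z, U)),  mk(L, V) ≐ mk(mk(Z, b), U).
Decompose wrap/1: mk(mk(U, V), b) ≐ mk(Z, U).
Decompose mk/2: mk(U, V) ≐ Z,  b ≐ U.
Bind Z := mk(U, V); substituting into the one remaining equation that mentions Z gives: mk(L, V) ≐ mk(mk(mk(U, V), b), U).
Bind U := b; substituting into the remaining equation gives: mk(L, V) ≐ mk(mk(mk(b, V), b), b). Substituting into the earlier binding gives Z := mk(b, V).
Decompose mk/2: L ≐ mk(mk(b, V), b),  V ≐ b.
Bind L := mk(mk(b, V), b); no other remaining equation mentions L.
Bind V := b. Substituting into the earlier bindings gives Z := mk(b, b), L := mk(mk(b, b), b).
MGU = { Z -> mk(b, b), U -> b, L -> mk(mk(b, b), b), V -> b }, so L -> mk(mk(b, b), b).

mk(mk(b, b), b)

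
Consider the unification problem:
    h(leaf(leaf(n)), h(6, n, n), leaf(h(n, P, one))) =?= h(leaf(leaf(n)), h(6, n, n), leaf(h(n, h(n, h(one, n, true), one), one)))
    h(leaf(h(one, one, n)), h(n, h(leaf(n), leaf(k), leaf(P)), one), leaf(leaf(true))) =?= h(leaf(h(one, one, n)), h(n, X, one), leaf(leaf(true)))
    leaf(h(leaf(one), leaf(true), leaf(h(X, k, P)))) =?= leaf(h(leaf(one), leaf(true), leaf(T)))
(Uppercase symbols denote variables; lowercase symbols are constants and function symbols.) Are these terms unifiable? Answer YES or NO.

YES

Decompose h/3: leaf(leaf(n)) =?= leaf(leaf(n)),  h(6, n, n) =?= h(6, n, n),  leaf(h(n, P, one)) =?= leaf(h(n, h(n, h(one, n, true), one), one)).
Delete trivial equation leaf(leaf(n)) =?= leaf(leaf(n)).
Delete trivial equation h(6, n, n) =?= h(6, n, n).
Decompose leaf/1: h(n, P, one) =?= h(n, h(n, h(one, n, true), one), one).
Decompose h/3: n =?= n,  P =?= h(n, h(one, n, true), one),  one =?= one.
Delete trivial equation n =?= n.
Bind P := h(n, h(one, n, true), one); substituting into the 2 remaining equations that mention P gives: h(leaf(h(one, one, n)), h(n, h(leaf(n), leaf(k), leaf(h(n, h(one, n, true), one))), one), leaf(leaf(true))) =?= h(leaf(h(one, one, n)), h(n, X, one), leaf(leaf(true))),  leaf(h(leaf(one), leaf(true), leaf(h(X, k, h(n, h(one, n, true), one))))) =?= leaf(h(leaf(one), leaf(true), leaf(T))).
Delete trivial equation one =?= one.
Decompose h/3: leaf(h(one, one, n)) =?= leaf(h(one, one, n)),  h(n, h(leaf(n), leaf(k), leaf(h(n, h(one, n, true), one))), one) =?= h(n, X, one),  leaf(leaf(true)) =?= leaf(leaf(true)).
Delete trivial equation leaf(h(one, one, n)) =?= leaf(h(one, one, n)).
Decompose h/3: n =?= n,  h(leaf(n), leaf(k), leaf(h(n, h(one, n, true), one))) =?= X,  one =?= one.
Delete trivial equation n =?= n.
Bind X := h(leaf(n), leaf(k), leaf(h(n, h(one, n, true), one))); substituting into the one remaining equation that mentions X gives: leaf(h(leaf(one), leaf(true), leaf(h(h(leaf(n), leaf(k), leaf(h(n, h(one, n, true), one))), k, h(n, h(one, n, true), one))))) =?= leaf(h(leaf(one), leaf(true), leaf(T))).
Delete trivial equation one =?= one.
Delete trivial equation leaf(leaf(true)) =?= leaf(leaf(true)).
Decompose leaf/1: h(leaf(one), leaf(true), leaf(h(h(leaf(n), leaf(k), leaf(h(n, h(one, n, true), one))), k, h(n, h(one, n, true), one)))) =?= h(leaf(one), leaf(true), leaf(T)).
Decompose h/3: leaf(one) =?= leaf(one),  leaf(true) =?= leaf(true),  leaf(h(h(leaf(n), leaf(k), leaf(h(n, h(one, n, true), one))), k, h(n, h(one, n, true), one))) =?= leaf(T).
Delete trivial equation leaf(one) =?= leaf(one).
Delete trivial equation leaf(true) =?= leaf(true).
Decompose leaf/1: h(h(leaf(n), leaf(k), leaf(h(n, h(one, n, true), one))), k, h(n, h(one, n, true), one)) =?= T.
Bind T := h(h(leaf(n), leaf(k), leaf(h(n, h(one, n, true), one))), k, h(n, h(one, n, true), one)).
No equations remain and no clash or occurs-check failure arose, so a unifier exists.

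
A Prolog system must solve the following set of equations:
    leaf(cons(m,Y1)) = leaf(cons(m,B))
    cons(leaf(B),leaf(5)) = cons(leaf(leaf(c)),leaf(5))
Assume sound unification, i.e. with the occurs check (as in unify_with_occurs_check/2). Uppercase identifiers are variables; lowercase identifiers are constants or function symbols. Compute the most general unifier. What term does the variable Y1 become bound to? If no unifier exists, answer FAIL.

Decompose leaf/1: cons(m,Y1) = cons(m,B).
Decompose cons/2: m = m,  Y1 = B.
Delete trivial equation m = m.
Bind Y1 := B; no other remaining equation mentions Y1.
Decompose cons/2: leaf(B) = leaf(leaf(c)),  leaf(5) = leaf(5).
Decompose leaf/1: B = leaf(c).
Bind B := leaf(c); no other remaining equation mentions B. Substituting into the earlier binding gives Y1 := leaf(c).
Delete trivial equation leaf(5) = leaf(5).
MGU = { Y1 -> leaf(c), B -> leaf(c) }, so Y1 -> leaf(c).

leaf(c)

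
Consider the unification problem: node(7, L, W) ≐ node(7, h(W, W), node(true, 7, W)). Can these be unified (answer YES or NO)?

Decompose node/3: 7 ≐ 7,  L ≐ h(W, W),  W ≐ node(true, 7, W).
Delete trivial equation 7 ≐ 7.
Bind L := h(W, W); no other remaining equation mentions L.
Occurs check fails: W occurs in node(true, 7, W); the equation W ≐ node(true, 7, W) has no finite solution.

NO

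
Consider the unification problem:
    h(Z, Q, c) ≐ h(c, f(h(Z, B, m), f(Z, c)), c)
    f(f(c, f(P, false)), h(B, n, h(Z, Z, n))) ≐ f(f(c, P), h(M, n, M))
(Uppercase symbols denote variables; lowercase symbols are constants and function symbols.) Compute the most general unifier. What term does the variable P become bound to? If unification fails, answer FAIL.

FAIL

Decompose h/3: Z ≐ c,  Q ≐ f(h(Z, B, m), f(Z, c)),  c ≐ c.
Bind Z := c; substituting into the 2 remaining equations that mention Z gives: Q ≐ f(h(c, B, m), f(c, c)),  f(f(c, f(P, false)), h(B, n, h(c, c, n))) ≐ f(f(c, P), h(M, n, M)).
Bind Q := f(h(c, B, m), f(c, c)); no other remaining equation mentions Q.
Delete trivial equation c ≐ c.
Decompose f/2: f(c, f(P, false)) ≐ f(c, P),  h(B, n, h(c, c, n)) ≐ h(M, n, M).
Decompose f/2: c ≐ c,  f(P, false) ≐ P.
Delete trivial equation c ≐ c.
Occurs check fails: P occurs in f(P, false); the equation P ≐ f(P, false) has no finite solution.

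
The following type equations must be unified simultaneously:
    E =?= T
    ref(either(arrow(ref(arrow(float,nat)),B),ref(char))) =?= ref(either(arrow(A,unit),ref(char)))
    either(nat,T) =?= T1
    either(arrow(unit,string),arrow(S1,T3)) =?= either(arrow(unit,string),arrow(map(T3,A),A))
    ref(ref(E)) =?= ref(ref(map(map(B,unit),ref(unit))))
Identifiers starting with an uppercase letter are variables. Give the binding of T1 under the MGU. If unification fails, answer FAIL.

Bind E := T; substituting into the one remaining equation that mentions E gives: ref(ref(T)) =?= ref(ref(map(map(B,unit),ref(unit)))).
Decompose ref/1: either(arrow(ref(arrow(float,nat)),B),ref(char)) =?= either(arrow(A,unit),ref(char)).
Decompose either/2: arrow(ref(arrow(float,nat)),B) =?= arrow(A,unit),  ref(char) =?= ref(char).
Decompose arrow/2: ref(arrow(float,nat)) =?= A,  B =?= unit.
Bind A := ref(arrow(float,nat)); substituting into the one remaining equation that mentions A gives: either(arrow(unit,string),arrow(S1,T3)) =?= either(arrow(unit,string),arrow(map(T3,ref(arrow(float,nat))),ref(arrow(float,nat)))).
Bind B := unit; substituting into the one remaining equation that mentions B gives: ref(ref(T)) =?= ref(ref(map(map(unit,unit),ref(unit)))).
Delete trivial equation ref(char) =?= ref(char).
Bind T1 := either(nat,T); no other remaining equation mentions T1.
Decompose either/2: arrow(unit,string) =?= arrow(unit,string),  arrow(S1,T3) =?= arrow(map(T3,ref(arrow(float,nat))),ref(arrow(float,nat))).
Delete trivial equation arrow(unit,string) =?= arrow(unit,string).
Decompose arrow/2: S1 =?= map(T3,ref(arrow(float,nat))),  T3 =?= ref(arrow(float,nat)).
Bind S1 := map(T3,ref(arrow(float,nat))); no other remaining equation mentions S1.
Bind T3 := ref(arrow(float,nat)); no other remaining equation mentions T3. Substituting into the earlier binding gives S1 := map(ref(arrow(float,nat)),ref(arrow(float,nat))).
Decompose ref/1: ref(T) =?= ref(map(map(unit,unit),ref(unit))).
Decompose ref/1: T =?= map(map(unit,unit),ref(unit)).
Bind T := map(map(unit,unit),ref(unit)). Substituting into the earlier bindings gives E := map(map(unit,unit),ref(unit)), T1 := either(nat,map(map(unit,unit),ref(unit))).
MGU = { E ↦ map(map(unit,unit),ref(unit)), A ↦ ref(arrow(float,nat)), B ↦ unit, T1 ↦ either(nat,map(map(unit,unit),ref(unit))), S1 ↦ map(ref(arrow(float,nat)),ref(arrow(float,nat))), T3 ↦ ref(arrow(float,nat)), T ↦ map(map(unit,unit),ref(unit)) }, so T1 ↦ either(nat,map(map(unit,unit),ref(unit))).

either(nat,map(map(unit,unit),ref(unit)))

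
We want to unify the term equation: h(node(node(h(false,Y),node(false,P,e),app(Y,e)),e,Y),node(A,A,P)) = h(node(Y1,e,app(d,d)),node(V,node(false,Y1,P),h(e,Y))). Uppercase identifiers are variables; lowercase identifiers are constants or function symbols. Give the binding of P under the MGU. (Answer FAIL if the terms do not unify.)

h(e,app(d,d))

Decompose h/2: node(node(h(false,Y),node(false,P,e),app(Y,e)),e,Y) = node(Y1,e,app(d,d)),  node(A,A,P) = node(V,node(false,Y1,P),h(e,Y)).
Decompose node/3: node(h(false,Y),node(false,P,e),app(Y,e)) = Y1,  e = e,  Y = app(d,d).
Bind Y1 := node(h(false,Y),node(false,P,e),app(Y,e)); substituting into the one remaining equation that mentions Y1 gives: node(A,A,P) = node(V,node(false,node(h(false,Y),node(false,P,e),app(Y,e)),P),h(e,Y)).
Delete trivial equation e = e.
Bind Y := app(d,d); substituting into the remaining equation gives: node(A,A,P) = node(V,node(false,node(h(false,app(d,d)),node(false,P,e),app(app(d,d),e)),P),h(e,app(d,d))). Substituting into the earlier binding gives Y1 := node(h(false,app(d,d)),node(false,P,e),app(app(d,d),e)).
Decompose node/3: A = V,  A = node(false,node(h(false,app(d,d)),node(false,P,e),app(app(d,d),e)),P),  P = h(e,app(d,d)).
Bind A := V; substituting into the one remaining equation that mentions A gives: V = node(false,node(h(false,app(d,d)),node(false,P,e),app(app(d,d),e)),P).
Bind V := node(false,node(h(false,app(d,d)),node(false,P,e),app(app(d,d),e)),P); no other remaining equation mentions V. Substituting into the earlier binding gives A := node(false,node(h(false,app(d,d)),node(false,P,e),app(app(d,d),e)),P).
Bind P := h(e,app(d,d)). Substituting into the earlier bindings gives Y1 := node(h(false,app(d,d)),node(false,h(e,app(d,d)),e),app(app(d,d),e)), A := node(false,node(h(false,app(d,d)),node(false,h(e,app(d,d)),e),app(app(d,d),e)),h(e,app(d,d))), V := node(false,node(h(false,app(d,d)),node(false,h(e,app(d,d)),e),app(app(d,d),e)),h(e,app(d,d))).
MGU = { Y1 ↦ node(h(false,app(d,d)),node(false,h(e,app(d,d)),e),app(app(d,d),e)), Y ↦ app(d,d), A ↦ node(false,node(h(false,app(d,d)),node(false,h(e,app(d,d)),e),app(app(d,d),e)),h(e,app(d,d))), V ↦ node(false,node(h(false,app(d,d)),node(false,h(e,app(d,d)),e),app(app(d,d),e)),h(e,app(d,d))), P ↦ h(e,app(d,d)) }, so P ↦ h(e,app(d,d)).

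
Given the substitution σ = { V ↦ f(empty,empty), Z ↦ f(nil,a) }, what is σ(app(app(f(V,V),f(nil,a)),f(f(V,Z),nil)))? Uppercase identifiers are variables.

Replace each occurrence of V with f(empty,empty).
Replace each occurrence of Z with f(nil,a).
Result: app(app(f(f(empty,empty),f(empty,empty)),f(nil,a)),f(f(f(empty,empty),f(nil,a)),nil)).

app(app(f(f(empty,empty),f(empty,empty)),f(nil,a)),f(f(f(empty,empty),f(nil,a)),nil))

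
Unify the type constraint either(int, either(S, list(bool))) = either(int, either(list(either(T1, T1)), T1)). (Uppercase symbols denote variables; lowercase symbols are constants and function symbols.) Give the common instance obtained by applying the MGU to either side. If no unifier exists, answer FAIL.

either(int, either(list(either(list(bool), list(bool))), list(bool)))

Decompose either/2: int = int,  either(S, list(bool)) = either(list(either(T1, T1)), T1).
Delete trivial equation int = int.
Decompose either/2: S = list(either(T1, T1)),  list(bool) = T1.
Bind S := list(either(T1, T1)); no other remaining equation mentions S.
Bind T1 := list(bool). Substituting into the earlier binding gives S := list(either(list(bool), list(bool))).
Applying the MGU to either side gives either(int, either(list(either(list(bool), list(bool))), list(bool))).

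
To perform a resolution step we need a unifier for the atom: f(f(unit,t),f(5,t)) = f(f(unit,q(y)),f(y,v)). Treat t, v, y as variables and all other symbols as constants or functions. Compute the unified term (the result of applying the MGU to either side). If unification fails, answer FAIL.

f(f(unit,q(5)),f(5,q(5)))

Decompose f/2: f(unit,t) = f(unit,q(y)),  f(5,t) = f(y,v).
Decompose f/2: unit = unit,  t = q(y).
Delete trivial equation unit = unit.
Bind t := q(y); substituting into the remaining equation gives: f(5,q(y)) = f(y,v).
Decompose f/2: 5 = y,  q(y) = v.
Bind y := 5; substituting into the remaining equation gives: q(5) = v. Substituting into the earlier binding gives t := q(5).
Bind v := q(5).
Applying the MGU to either side gives f(f(unit,q(5)),f(5,q(5))).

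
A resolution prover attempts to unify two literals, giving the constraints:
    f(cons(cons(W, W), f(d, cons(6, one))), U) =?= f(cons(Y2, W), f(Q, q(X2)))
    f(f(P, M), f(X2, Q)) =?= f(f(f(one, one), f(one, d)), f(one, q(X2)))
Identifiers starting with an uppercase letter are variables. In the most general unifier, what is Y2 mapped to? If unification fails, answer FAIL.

Decompose f/2: cons(cons(W, W), f(d, cons(6, one))) =?= cons(Y2, W),  U =?= f(Q, q(X2)).
Decompose cons/2: cons(W, W) =?= Y2,  f(d, cons(6, one)) =?= W.
Bind Y2 := cons(W, W); no other remaining equation mentions Y2.
Bind W := f(d, cons(6, one)); no other remaining equation mentions W. Substituting into the earlier binding gives Y2 := cons(f(d, cons(6, one)), f(d, cons(6, one))).
Bind U := f(Q, q(X2)); no other remaining equation mentions U.
Decompose f/2: f(P, M) =?= f(f(one, one), f(one, d)),  f(X2, Q) =?= f(one, q(X2)).
Decompose f/2: P =?= f(one, one),  M =?= f(one, d).
Bind P := f(one, one); no other remaining equation mentions P.
Bind M := f(one, d); no other remaining equation mentions M.
Decompose f/2: X2 =?= one,  Q =?= q(X2).
Bind X2 := one; substituting into the remaining equation gives: Q =?= q(one). Substituting into the earlier binding gives U := f(Q, q(one)).
Bind Q := q(one). Substituting into the earlier binding gives U := f(q(one), q(one)).
MGU = { Y2 ↦ cons(f(d, cons(6, one)), f(d, cons(6, one))), W ↦ f(d, cons(6, one)), U ↦ f(q(one), q(one)), P ↦ f(one, one), M ↦ f(one, d), X2 ↦ one, Q ↦ q(one) }, so Y2 ↦ cons(f(d, cons(6, one)), f(d, cons(6, one))).

cons(f(d, cons(6, one)), f(d, cons(6, one)))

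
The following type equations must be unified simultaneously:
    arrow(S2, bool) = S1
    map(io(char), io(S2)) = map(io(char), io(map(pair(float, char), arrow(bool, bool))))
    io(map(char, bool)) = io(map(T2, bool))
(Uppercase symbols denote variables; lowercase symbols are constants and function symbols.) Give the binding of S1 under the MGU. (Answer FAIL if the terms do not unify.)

arrow(map(pair(float, char), arrow(bool, bool)), bool)

Bind S1 := arrow(S2, bool); no other remaining equation mentions S1.
Decompose map/2: io(char) = io(char),  io(S2) = io(map(pair(float, char), arrow(bool, bool))).
Delete trivial equation io(char) = io(char).
Decompose io/1: S2 = map(pair(float, char), arrow(bool, bool)).
Bind S2 := map(pair(float, char), arrow(bool, bool)); no other remaining equation mentions S2. Substituting into the earlier binding gives S1 := arrow(map(pair(float, char), arrow(bool, bool)), bool).
Decompose io/1: map(char, bool) = map(T2, bool).
Decompose map/2: char = T2,  bool = bool.
Bind T2 := char; no other remaining equation mentions T2.
Delete trivial equation bool = bool.
MGU = { S1 ↦ arrow(map(pair(float, char), arrow(bool, bool)), bool), S2 ↦ map(pair(float, char), arrow(bool, bool)), T2 ↦ char }, so S1 ↦ arrow(map(pair(float, char), arrow(bool, bool)), bool).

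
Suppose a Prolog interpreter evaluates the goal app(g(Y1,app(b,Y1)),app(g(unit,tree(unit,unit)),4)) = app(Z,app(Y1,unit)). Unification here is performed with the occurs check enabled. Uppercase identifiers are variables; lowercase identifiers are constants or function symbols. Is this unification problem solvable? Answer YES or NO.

NO

Decompose app/2: g(Y1,app(b,Y1)) = Z,  app(g(unit,tree(unit,unit)),4) = app(Y1,unit).
Bind Z := g(Y1,app(b,Y1)); no other remaining equation mentions Z.
Decompose app/2: g(unit,tree(unit,unit)) = Y1,  4 = unit.
Bind Y1 := g(unit,tree(unit,unit)); no other remaining equation mentions Y1. Substituting into the earlier binding gives Z := g(g(unit,tree(unit,unit)),app(b,g(unit,tree(unit,unit)))).
Clash: constants 4 and unit differ; no unifier exists.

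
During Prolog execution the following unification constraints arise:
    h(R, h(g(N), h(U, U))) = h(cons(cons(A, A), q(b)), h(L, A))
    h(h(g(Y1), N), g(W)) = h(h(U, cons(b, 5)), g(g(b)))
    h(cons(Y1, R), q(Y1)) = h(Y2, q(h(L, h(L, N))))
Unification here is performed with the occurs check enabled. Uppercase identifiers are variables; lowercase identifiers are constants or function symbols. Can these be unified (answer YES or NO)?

YES

Decompose h/2: R = cons(cons(A, A), q(b)),  h(g(N), h(U, U)) = h(L, A).
Bind R := cons(cons(A, A), q(b)); substituting into the one remaining equation that mentions R gives: h(cons(Y1, cons(cons(A, A), q(b))), q(Y1)) = h(Y2, q(h(L, h(L, N)))).
Decompose h/2: g(N) = L,  h(U, U) = A.
Bind L := g(N); substituting into the one remaining equation that mentions L gives: h(cons(Y1, cons(cons(A, A), q(b))), q(Y1)) = h(Y2, q(h(g(N), h(g(N), N)))).
Bind A := h(U, U); substituting into the one remaining equation that mentions A gives: h(cons(Y1, cons(cons(h(U, U), h(U, U)), q(b))), q(Y1)) = h(Y2, q(h(g(N), h(g(N), N)))). Substituting into the earlier binding gives R := cons(cons(h(U, U), h(U, U)), q(b)).
Decompose h/2: h(g(Y1), N) = h(U, cons(b, 5)),  g(W) = g(g(b)).
Decompose h/2: g(Y1) = U,  N = cons(b, 5).
Bind U := g(Y1); substituting into the one remaining equation that mentions U gives: h(cons(Y1, cons(cons(h(g(Y1), g(Y1)), h(g(Y1), g(Y1))), q(b))), q(Y1)) = h(Y2, q(h(g(N), h(g(N), N)))). Substituting into the earlier bindings gives R := cons(cons(h(g(Y1), g(Y1)), h(g(Y1), g(Y1))), q(b)), A := h(g(Y1), g(Y1)).
Bind N := cons(b, 5); substituting into the one remaining equation that mentions N gives: h(cons(Y1, cons(cons(h(g(Y1), g(Y1)), h(g(Y1), g(Y1))), q(b))), q(Y1)) = h(Y2, q(h(g(cons(b, 5)), h(g(cons(b, 5)), cons(b, 5))))). Substituting into the earlier binding gives L := g(cons(b, 5)).
Decompose g/1: W = g(b).
Bind W := g(b); no other remaining equation mentions W.
Decompose h/2: cons(Y1, cons(cons(h(g(Y1), g(Y1)), h(g(Y1), g(Y1))), q(b))) = Y2,  q(Y1) = q(h(g(cons(b, 5)), h(g(cons(b, 5)), cons(b, 5)))).
Bind Y2 := cons(Y1, cons(cons(h(g(Y1), g(Y1)), h(g(Y1), g(Y1))), q(b))); no other remaining equation mentions Y2.
Decompose q/1: Y1 = h(g(cons(b, 5)), h(g(cons(b, 5)), cons(b, 5))).
Bind Y1 := h(g(cons(b, 5)), h(g(cons(b, 5)), cons(b, 5))). Substituting into the earlier bindings gives R := cons(cons(h(g(h(g(cons(b, 5)), h(g(cons(b, 5)), cons(b, 5)))), g(h(g(cons(b, 5)), h(g(cons(b, 5)), cons(b, 5))))), h(g(h(g(cons(b, 5)), h(g(cons(b, 5)), cons(b, 5)))), g(h(g(cons(b, 5)), h(g(cons(b, 5)), cons(b, 5)))))), q(b)), A := h(g(h(g(cons(b, 5)), h(g(cons(b, 5)), cons(b, 5)))), g(h(g(cons(b, 5)), h(g(cons(b, 5)), cons(b, 5))))), U := g(h(g(cons(b, 5)), h(g(cons(b, 5)), cons(b, 5)))), Y2 := cons(h(g(cons(b, 5)), h(g(cons(b, 5)), cons(b, 5))), cons(cons(h(g(h(g(cons(b, 5)), h(g(cons(b, 5)), cons(b, 5)))), g(h(g(cons(b, 5)), h(g(cons(b, 5)), cons(b, 5))))), h(g(h(g(cons(b, 5)), h(g(cons(b, 5)), cons(b, 5)))), g(h(g(cons(b, 5)), h(g(cons(b, 5)), cons(b, 5)))))), q(b))).
No equations remain and no clash or occurs-check failure arose, so a unifier exists.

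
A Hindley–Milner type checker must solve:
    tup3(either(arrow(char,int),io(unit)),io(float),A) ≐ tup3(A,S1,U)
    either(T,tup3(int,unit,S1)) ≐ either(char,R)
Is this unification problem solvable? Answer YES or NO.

Decompose tup3/3: either(arrow(char,int),io(unit)) ≐ A,  io(float) ≐ S1,  A ≐ U.
Bind A := either(arrow(char,int),io(unit)); substituting into the one remaining equation that mentions A gives: either(arrow(char,int),io(unit)) ≐ U.
Bind S1 := io(float); substituting into the one remaining equation that mentions S1 gives: either(T,tup3(int,unit,io(float))) ≐ either(char,R).
Bind U := either(arrow(char,int),io(unit)); no other remaining equation mentions U.
Decompose either/2: T ≐ char,  tup3(int,unit,io(float)) ≐ R.
Bind T := char; no other remaining equation mentions T.
Bind R := tup3(int,unit,io(float)).
No equations remain and no clash or occurs-check failure arose, so a unifier exists.

YES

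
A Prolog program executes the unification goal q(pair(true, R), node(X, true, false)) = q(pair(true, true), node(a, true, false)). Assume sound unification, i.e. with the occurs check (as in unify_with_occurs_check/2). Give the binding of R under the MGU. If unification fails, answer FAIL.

true

Decompose q/2: pair(true, R) = pair(true, true),  node(X, true, false) = node(a, true, false).
Decompose pair/2: true = true,  R = true.
Delete trivial equation true = true.
Bind R := true; no other remaining equation mentions R.
Decompose node/3: X = a,  true = true,  false = false.
Bind X := a; no other remaining equation mentions X.
Delete trivial equation true = true.
Delete trivial equation false = false.
MGU = { R -> true, X -> a }, so R -> true.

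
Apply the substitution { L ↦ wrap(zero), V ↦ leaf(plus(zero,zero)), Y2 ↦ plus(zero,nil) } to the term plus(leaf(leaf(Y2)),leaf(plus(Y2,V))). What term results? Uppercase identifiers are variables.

Replace each occurrence of V with leaf(plus(zero,zero)).
Replace each occurrence of Y2 with plus(zero,nil).
Result: plus(leaf(leaf(plus(zero,nil))),leaf(plus(plus(zero,nil),leaf(plus(zero,zero))))).

plus(leaf(leaf(plus(zero,nil))),leaf(plus(plus(zero,nil),leaf(plus(zero,zero)))))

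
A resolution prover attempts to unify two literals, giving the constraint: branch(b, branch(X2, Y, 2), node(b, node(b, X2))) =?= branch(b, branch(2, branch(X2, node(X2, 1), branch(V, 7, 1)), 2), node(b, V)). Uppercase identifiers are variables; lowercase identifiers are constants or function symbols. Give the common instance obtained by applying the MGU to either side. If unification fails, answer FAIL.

Decompose branch/3: b =?= b,  branch(X2, Y, 2) =?= branch(2, branch(X2, node(X2, 1), branch(V, 7, 1)), 2),  node(b, node(b, X2)) =?= node(b, V).
Delete trivial equation b =?= b.
Decompose branch/3: X2 =?= 2,  Y =?= branch(X2, node(X2, 1), branch(V, 7, 1)),  2 =?= 2.
Bind X2 := 2; substituting into the 2 remaining equations that mention X2 gives: Y =?= branch(2, node(2, 1), branch(V, 7, 1)),  node(b, node(b, 2)) =?= node(b, V).
Bind Y := branch(2, node(2, 1), branch(V, 7, 1)); no other remaining equation mentions Y.
Delete trivial equation 2 =?= 2.
Decompose node/2: b =?= b,  node(b, 2) =?= V.
Delete trivial equation b =?= b.
Bind V := node(b, 2). Substituting into the earlier binding gives Y := branch(2, node(2, 1), branch(node(b, 2), 7, 1)).
Applying the MGU to either side gives branch(b, branch(2, branch(2, node(2, 1), branch(node(b, 2), 7, 1)), 2), node(b, node(b, 2))).

branch(b, branch(2, branch(2, node(2, 1), branch(node(b, 2), 7, 1)), 2), node(b, node(b, 2)))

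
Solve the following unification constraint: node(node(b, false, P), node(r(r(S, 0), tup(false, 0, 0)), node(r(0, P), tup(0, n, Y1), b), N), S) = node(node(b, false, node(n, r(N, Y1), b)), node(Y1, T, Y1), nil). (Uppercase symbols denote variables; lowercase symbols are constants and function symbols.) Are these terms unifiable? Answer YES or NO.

Decompose node/3: node(b, false, P) = node(b, false, node(n, r(N, Y1), b)),  node(r(r(S, 0), tup(false, 0, 0)), node(r(0, P), tup(0, n, Y1), b), N) = node(Y1, T, Y1),  S = nil.
Decompose node/3: b = b,  false = false,  P = node(n, r(N, Y1), b).
Delete trivial equation b = b.
Delete trivial equation false = false.
Bind P := node(n, r(N, Y1), b); substituting into the one remaining equation that mentions P gives: node(r(r(S, 0), tup(false, 0, 0)), node(r(0, node(n, r(N, Y1), b)), tup(0, n, Y1), b), N) = node(Y1, T, Y1).
Decompose node/3: r(r(S, 0), tup(false, 0, 0)) = Y1,  node(r(0, node(n, r(N, Y1), b)), tup(0, n, Y1), b) = T,  N = Y1.
Bind Y1 := r(r(S, 0), tup(false, 0, 0)); substituting into the 2 remaining equations that mention Y1 gives: node(r(0, node(n, r(N, r(r(S, 0), tup(false, 0, 0))), b)), tup(0, n, r(r(S, 0), tup(false, 0, 0))), b) = T,  N = r(r(S, 0), tup(false, 0, 0)). Substituting into the earlier binding gives P := node(n, r(N, r(r(S, 0), tup(false, 0, 0))), b).
Bind T := node(r(0, node(n, r(N, r(r(S, 0), tup(false, 0, 0))), b)), tup(0, n, r(r(S, 0), tup(false, 0, 0))), b); no other remaining equation mentions T.
Bind N := r(r(S, 0), tup(false, 0, 0)); no other remaining equation mentions N. Substituting into the earlier bindings gives P := node(n, r(r(r(S, 0), tup(false, 0, 0)), r(r(S, 0), tup(false, 0, 0))), b), T := node(r(0, node(n, r(r(r(S, 0), tup(false, 0, 0)), r(r(S, 0), tup(false, 0, 0))), b)), tup(0, n, r(r(S, 0), tup(false, 0, 0))), b).
Bind S := nil. Substituting into the earlier bindings gives P := node(n, r(r(r(nil, 0), tup(false, 0, 0)), r(r(nil, 0), tup(false, 0, 0))), b), Y1 := r(r(nil, 0), tup(false, 0, 0)), T := node(r(0, node(n, r(r(r(nil, 0), tup(false, 0, 0)), r(r(nil, 0), tup(false, 0, 0))), b)), tup(0, n, r(r(nil, 0), tup(false, 0, 0))), b), N := r(r(nil, 0), tup(false, 0, 0)).
No equations remain and no clash or occurs-check failure arose, so a unifier exists.

YES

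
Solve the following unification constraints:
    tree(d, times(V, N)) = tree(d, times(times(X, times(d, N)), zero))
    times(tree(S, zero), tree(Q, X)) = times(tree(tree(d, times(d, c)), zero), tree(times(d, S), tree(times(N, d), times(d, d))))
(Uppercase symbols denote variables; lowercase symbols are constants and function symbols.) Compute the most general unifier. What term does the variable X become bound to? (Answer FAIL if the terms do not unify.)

tree(times(zero, d), times(d, d))

Decompose tree/2: d = d,  times(V, N) = times(times(X, times(d, N)), zero).
Delete trivial equation d = d.
Decompose times/2: V = times(X, times(d, N)),  N = zero.
Bind V := times(X, times(d, N)); no other remaining equation mentions V.
Bind N := zero; substituting into the remaining equation gives: times(tree(S, zero), tree(Q, X)) = times(tree(tree(d, times(d, c)), zero), tree(times(d, S), tree(times(zero, d), times(d, d)))). Substituting into the earlier binding gives V := times(X, times(d, zero)).
Decompose times/2: tree(S, zero) = tree(tree(d, times(d, c)), zero),  tree(Q, X) = tree(times(d, S), tree(times(zero, d), times(d, d))).
Decompose tree/2: S = tree(d, times(d, c)),  zero = zero.
Bind S := tree(d, times(d, c)); substituting into the one remaining equation that mentions S gives: tree(Q, X) = tree(times(d, tree(d, times(d, c))), tree(times(zero, d), times(d, d))).
Delete trivial equation zero = zero.
Decompose tree/2: Q = times(d, tree(d, times(d, c))),  X = tree(times(zero, d), times(d, d)).
Bind Q := times(d, tree(d, times(d, c))); no other remaining equation mentions Q.
Bind X := tree(times(zero, d), times(d, d)). Substituting into the earlier binding gives V := times(tree(times(zero, d), times(d, d)), times(d, zero)).
MGU = { V -> times(tree(times(zero, d), times(d, d)), times(d, zero)), N -> zero, S -> tree(d, times(d, c)), Q -> times(d, tree(d, times(d, c))), X -> tree(times(zero, d), times(d, d)) }, so X -> tree(times(zero, d), times(d, d)).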